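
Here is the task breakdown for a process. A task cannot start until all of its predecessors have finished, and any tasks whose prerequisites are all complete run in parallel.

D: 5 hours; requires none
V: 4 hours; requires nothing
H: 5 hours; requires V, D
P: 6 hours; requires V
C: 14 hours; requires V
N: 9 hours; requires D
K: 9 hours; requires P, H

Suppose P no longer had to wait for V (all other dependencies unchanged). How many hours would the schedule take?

Before: longest chain D→H→K = 5+5+9 = 19, finish 19.
Without V→P, P's earliest start moves from 4 to 0.
The longest chain is now D→H→K = 5+5+9 = 19, so the schedule takes 19 hours.

19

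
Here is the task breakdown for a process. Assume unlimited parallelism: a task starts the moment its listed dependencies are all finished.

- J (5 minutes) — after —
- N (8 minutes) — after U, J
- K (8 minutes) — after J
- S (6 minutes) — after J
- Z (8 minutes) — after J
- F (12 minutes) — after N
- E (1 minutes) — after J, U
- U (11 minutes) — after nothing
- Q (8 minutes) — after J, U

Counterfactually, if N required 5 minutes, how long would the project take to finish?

Baseline: U→N→F = 11+8+12 = 31 → 31 minutes.
Since N is critical, the -3 change carries straight to that chain (now 28 minutes).
No other chain overtakes it, so the finish is 28 minutes.

28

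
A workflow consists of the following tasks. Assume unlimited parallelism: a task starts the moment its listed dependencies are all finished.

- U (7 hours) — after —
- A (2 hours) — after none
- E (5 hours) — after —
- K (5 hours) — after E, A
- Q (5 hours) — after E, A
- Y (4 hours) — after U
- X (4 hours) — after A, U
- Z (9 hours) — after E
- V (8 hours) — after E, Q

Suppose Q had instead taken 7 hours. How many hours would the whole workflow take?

20

Baseline: E→Q→V = 5+5+8 = 18 → 18 hours.
Q lies on that path, so at 7 hours the path becomes 20 hours.
No other chain overtakes it, so the finish is 20 hours.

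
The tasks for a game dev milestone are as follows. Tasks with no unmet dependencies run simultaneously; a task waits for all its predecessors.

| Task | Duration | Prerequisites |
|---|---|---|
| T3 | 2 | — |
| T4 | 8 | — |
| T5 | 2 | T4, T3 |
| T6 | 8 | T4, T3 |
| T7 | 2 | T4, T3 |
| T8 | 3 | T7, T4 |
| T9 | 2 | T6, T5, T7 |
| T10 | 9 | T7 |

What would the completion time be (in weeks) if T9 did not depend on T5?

With the dependency in place, T4→T7→T10 = 8+2+9 = 19 sets the finish at 19 weeks.
Dropping T5→T9 doesn't change T9's earliest start (16); another predecessor still binds.
After: T4→T7→T10 = 8+2+9 = 19 → 19 weeks.

19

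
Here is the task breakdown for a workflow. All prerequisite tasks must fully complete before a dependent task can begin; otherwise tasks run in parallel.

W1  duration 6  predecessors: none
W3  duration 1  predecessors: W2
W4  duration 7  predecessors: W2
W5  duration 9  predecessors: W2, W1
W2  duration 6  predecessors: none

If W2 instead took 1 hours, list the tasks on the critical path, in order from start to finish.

Baseline: W2→W5 = 6+9 = 15 → 15 hours.
W2 is on the critical path; changing it to 1 makes that path 10 hours.
The binding chain switches to W1→W5 = 6+9 = 15; finish 15 hours.

W1, W5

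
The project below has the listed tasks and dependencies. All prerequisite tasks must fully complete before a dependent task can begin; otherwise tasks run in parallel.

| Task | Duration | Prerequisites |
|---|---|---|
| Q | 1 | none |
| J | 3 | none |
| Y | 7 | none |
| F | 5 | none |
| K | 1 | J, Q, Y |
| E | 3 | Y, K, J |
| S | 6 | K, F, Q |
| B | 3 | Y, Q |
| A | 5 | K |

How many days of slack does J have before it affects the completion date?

4

Y→K→S = 7+1+6 = 14 sets the makespan at 14 days.
J finishes as early as 3 and must finish by 7.
So J can slip 7 − 3 = 4 days.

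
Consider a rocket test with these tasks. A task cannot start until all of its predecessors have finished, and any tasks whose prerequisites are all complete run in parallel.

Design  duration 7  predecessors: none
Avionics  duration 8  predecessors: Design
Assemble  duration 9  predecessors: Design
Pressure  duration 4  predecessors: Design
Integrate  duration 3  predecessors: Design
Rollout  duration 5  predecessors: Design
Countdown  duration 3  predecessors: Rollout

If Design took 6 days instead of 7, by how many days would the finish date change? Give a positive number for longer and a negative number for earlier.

As given, the longest chain is Design→Assemble = 7+9 = 16, so the finish is 16 days.
Design lies on that path, so at 6 days the path becomes 15 days.
No other chain overtakes it, so the finish is 15 days.
Change in finish: 15 − 16 = -1 days.

-1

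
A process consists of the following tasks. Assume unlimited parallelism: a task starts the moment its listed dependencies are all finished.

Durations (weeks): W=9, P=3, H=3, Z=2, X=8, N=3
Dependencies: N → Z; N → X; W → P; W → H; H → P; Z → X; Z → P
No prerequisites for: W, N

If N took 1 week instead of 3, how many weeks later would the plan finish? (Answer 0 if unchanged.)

Critical path before the change: W→H→P = 9+3+3 = 15 giving 15 weeks.
The longest path through N is only 13 weeks, so N has float 2.
The critical path is still W→H→P; finish is now 15 weeks.
Change in finish: 15 − 15 = +0 weeks.

0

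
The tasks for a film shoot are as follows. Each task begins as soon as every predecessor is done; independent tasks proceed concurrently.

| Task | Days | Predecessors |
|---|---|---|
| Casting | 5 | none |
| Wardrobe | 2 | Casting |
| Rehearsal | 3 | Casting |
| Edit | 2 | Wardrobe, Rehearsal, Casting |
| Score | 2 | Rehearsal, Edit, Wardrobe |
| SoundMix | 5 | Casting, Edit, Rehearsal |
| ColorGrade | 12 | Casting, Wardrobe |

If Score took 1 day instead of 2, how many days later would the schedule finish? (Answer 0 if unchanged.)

Critical path before the change: Casting→Wardrobe→ColorGrade = 5+2+12 = 19 giving 19 days.
Score has 7 days of float (longest path through it is 12).
The critical path is still Casting→Wardrobe→ColorGrade; finish is now 19 days.
Change in finish: 19 − 19 = +0 days.

0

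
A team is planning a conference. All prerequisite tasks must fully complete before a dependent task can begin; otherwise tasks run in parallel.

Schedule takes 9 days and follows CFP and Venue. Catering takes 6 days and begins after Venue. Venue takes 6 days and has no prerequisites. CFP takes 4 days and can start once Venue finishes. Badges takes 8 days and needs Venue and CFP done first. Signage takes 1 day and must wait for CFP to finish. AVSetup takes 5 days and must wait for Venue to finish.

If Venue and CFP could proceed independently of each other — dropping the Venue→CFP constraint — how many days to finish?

Original critical path: Venue→CFP→Schedule = 6+4+9 = 19 ⇒ 19 days.
Without Venue→CFP, CFP's earliest start moves from 6 to 0.
After: Venue→Schedule = 6+9 = 15 → 15 days.

15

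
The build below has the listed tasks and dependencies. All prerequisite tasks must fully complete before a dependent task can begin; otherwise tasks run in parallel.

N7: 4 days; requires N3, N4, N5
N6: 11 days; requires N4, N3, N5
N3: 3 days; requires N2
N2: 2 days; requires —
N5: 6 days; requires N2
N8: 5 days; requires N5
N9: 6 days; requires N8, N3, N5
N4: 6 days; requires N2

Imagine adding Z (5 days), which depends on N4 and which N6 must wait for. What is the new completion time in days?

24

Originally the schedule takes 19 days.
With Z inserted, N6 now waits for max(N4, N3, N5, Z).
New critical path: N2→N4→Z→N6 = 2+6+5+11 = 24 ⇒ 24 days.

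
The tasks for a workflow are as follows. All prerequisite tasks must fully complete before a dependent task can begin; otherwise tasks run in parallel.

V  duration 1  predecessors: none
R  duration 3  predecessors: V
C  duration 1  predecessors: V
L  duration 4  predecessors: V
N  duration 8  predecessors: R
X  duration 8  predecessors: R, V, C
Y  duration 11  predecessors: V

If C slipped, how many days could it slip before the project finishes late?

2

Critical path: V→R→N = 1+3+8 = 12, so the finish is 12 days.
C finishes as early as 2 and must finish by 4.
Float = 12 − 10 = 2.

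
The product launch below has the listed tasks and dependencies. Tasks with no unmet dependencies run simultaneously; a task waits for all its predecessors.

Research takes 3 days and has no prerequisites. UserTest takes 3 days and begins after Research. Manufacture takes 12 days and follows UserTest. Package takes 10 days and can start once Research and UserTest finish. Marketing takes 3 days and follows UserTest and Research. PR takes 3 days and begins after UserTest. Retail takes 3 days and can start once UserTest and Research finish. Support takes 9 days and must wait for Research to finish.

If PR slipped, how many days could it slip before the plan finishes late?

Research→UserTest→Manufacture = 3+3+12 = 18 sets the makespan at 18 days.
The longest chain containing PR totals 9 days.
Slack of PR = 15 − 6 = 9 days.

9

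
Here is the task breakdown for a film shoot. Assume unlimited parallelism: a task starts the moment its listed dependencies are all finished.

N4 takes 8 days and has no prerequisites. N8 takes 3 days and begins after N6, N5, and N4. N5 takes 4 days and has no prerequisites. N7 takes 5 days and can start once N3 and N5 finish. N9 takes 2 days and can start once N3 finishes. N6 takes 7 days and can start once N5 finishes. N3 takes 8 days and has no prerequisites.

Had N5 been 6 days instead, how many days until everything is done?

Critical path before the change: N5→N6→N8 = 4+7+3 = 14 giving 14 days.
N5 lies on that path, so at 6 days the path becomes 16 days.
That remains the longest chain; total 16 days.

16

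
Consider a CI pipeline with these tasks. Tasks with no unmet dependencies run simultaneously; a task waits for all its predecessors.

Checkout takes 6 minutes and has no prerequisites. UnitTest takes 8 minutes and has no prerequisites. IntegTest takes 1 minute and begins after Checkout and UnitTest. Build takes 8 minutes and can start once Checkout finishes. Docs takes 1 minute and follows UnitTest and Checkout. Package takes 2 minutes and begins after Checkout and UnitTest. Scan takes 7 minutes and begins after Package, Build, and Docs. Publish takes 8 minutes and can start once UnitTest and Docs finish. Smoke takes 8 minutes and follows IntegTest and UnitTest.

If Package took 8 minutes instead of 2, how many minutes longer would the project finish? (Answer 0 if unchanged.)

The binding path is Checkout→Build→Scan = 6+8+7 = 21; finish at 21 minutes.
Package has 4 minutes of float (longest path through it is 17).
The binding chain switches to UnitTest→Package→Scan = 8+8+7 = 23; finish 23 minutes.
Change in finish: 23 − 21 = +2 minutes.

2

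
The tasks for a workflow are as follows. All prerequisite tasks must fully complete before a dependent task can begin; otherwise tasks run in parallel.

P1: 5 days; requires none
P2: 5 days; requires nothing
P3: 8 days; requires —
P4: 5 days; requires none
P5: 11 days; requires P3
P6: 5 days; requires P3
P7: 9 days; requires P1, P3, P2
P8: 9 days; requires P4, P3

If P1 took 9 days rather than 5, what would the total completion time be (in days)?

Critical path before the change: P3→P5 = 8+11 = 19 giving 19 days.
P1 has 5 days of float (longest path through it is 14).
No other chain overtakes it, so the finish is 19 days.

19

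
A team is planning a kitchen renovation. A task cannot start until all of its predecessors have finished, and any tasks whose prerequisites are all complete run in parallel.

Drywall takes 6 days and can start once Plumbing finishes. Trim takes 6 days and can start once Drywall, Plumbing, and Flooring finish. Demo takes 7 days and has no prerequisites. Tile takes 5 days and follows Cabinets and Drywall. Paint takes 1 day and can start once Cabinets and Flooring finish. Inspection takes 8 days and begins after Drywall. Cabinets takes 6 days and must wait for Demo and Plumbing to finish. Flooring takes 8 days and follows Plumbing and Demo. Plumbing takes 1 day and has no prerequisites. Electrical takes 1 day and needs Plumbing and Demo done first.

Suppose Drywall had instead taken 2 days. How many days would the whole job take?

Critical path before the change: Demo→Flooring→Trim = 7+8+6 = 21 giving 21 days.
Drywall has 6 days of float (longest path through it is 15).
No other chain overtakes it, so the finish is 21 days.

21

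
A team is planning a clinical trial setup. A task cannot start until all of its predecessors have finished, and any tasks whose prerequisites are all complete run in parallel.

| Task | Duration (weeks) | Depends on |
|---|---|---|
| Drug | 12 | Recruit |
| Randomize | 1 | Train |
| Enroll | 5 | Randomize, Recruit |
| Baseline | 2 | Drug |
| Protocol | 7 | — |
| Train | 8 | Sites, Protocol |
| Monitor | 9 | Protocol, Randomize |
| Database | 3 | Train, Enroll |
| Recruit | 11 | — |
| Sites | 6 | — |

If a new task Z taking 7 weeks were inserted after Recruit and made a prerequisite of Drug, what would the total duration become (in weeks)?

Originally the clinical trial setup takes 25 weeks.
With Z inserted, Drug now waits for max(Recruit, Z).
New critical path: Recruit→Z→Drug→Baseline = 11+7+12+2 = 32 ⇒ 32 weeks.

32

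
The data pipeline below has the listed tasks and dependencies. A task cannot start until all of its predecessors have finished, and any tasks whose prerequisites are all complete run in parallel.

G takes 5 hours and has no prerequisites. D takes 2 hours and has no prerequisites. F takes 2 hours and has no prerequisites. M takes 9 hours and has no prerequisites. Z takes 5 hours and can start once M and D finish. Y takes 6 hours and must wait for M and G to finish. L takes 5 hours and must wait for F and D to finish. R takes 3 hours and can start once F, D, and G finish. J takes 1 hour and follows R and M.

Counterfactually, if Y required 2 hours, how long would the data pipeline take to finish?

14

Critical path before the change: M→Y = 9+6 = 15 giving 15 hours.
Y is on the critical path; changing it to 2 makes that path 11 hours.
Now M→Z = 9+5 = 14 is longest, so the finish becomes 14 hours.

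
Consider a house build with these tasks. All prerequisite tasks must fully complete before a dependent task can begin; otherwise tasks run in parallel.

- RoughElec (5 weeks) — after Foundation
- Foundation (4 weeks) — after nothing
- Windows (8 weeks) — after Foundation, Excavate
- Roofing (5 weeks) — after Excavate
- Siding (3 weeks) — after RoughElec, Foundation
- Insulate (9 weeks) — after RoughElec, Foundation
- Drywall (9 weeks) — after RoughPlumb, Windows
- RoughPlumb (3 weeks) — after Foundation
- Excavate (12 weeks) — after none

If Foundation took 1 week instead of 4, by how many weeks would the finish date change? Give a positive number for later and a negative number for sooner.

The binding path is Excavate→Windows→Drywall = 12+8+9 = 29; finish at 29 weeks.
The longest path through Foundation is only 21 weeks, so Foundation has float 8.
The critical path is still Excavate→Windows→Drywall; finish is now 29 weeks.
Change in finish: 29 − 29 = +0 weeks.

0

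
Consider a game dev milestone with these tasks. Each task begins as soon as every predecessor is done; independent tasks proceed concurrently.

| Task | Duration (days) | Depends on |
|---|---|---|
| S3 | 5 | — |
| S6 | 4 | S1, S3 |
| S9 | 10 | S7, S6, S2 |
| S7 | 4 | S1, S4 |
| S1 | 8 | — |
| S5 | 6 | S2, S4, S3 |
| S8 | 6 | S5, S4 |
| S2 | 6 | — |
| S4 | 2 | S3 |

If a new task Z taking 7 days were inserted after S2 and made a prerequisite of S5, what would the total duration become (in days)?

25

Originally the plan takes 22 days.
With Z inserted, S5 now waits for max(S2, S4, S3, Z).
New critical path: S2→Z→S5→S8 = 6+7+6+6 = 25 ⇒ 25 days.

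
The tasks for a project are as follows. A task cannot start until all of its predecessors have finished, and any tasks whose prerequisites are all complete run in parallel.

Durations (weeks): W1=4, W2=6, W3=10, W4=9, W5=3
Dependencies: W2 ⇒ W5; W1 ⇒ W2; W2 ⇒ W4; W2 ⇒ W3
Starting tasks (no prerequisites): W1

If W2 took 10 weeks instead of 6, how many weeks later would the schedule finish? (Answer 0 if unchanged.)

As given, the longest chain is W1→W2→W3 = 4+6+10 = 20, so the finish is 20 weeks.
Since W2 is critical, the +4 change carries straight to that chain (now 24 weeks).
No other chain overtakes it, so the finish is 24 weeks.
Change in finish: 24 − 20 = +4 weeks.

4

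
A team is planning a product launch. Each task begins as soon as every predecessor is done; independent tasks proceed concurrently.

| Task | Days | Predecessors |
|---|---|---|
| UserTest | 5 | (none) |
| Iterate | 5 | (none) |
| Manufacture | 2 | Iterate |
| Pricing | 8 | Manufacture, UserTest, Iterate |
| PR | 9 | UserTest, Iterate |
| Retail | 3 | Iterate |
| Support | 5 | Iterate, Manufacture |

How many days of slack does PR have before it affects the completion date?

1

The longest chain is Iterate→Manufacture→Pricing = 5+2+8 = 15; overall finish 15 days.
PR finishes as early as 14 and must finish by 15.
Slack of PR = 6 − 5 = 1 day.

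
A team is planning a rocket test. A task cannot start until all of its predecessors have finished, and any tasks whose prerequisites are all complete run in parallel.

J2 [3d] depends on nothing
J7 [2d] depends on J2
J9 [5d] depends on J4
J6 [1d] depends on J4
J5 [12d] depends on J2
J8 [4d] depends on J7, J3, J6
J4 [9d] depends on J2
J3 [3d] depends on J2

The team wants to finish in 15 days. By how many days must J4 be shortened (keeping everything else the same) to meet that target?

2

Current finish: 17 days; target: 15.
J4 is on every critical path, so each day cut from J4 cuts the finish by one (this holds down to a finish of 15).
Need 17 − 15 = 2 days off J4 → J4 becomes 7 days, finish becomes 15.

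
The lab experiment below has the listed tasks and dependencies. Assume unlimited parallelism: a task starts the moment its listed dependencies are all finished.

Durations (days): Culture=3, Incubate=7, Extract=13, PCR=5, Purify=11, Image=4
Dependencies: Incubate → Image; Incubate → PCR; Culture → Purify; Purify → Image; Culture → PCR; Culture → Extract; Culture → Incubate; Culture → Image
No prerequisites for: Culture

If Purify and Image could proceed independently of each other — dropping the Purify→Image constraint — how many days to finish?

Original critical path: Culture→Purify→Image = 3+11+4 = 18 ⇒ 18 days.
Without Purify→Image, Image's earliest start moves from 14 to 10.
The longest chain is now Culture→Extract = 3+13 = 16, so the project takes 16 days.

16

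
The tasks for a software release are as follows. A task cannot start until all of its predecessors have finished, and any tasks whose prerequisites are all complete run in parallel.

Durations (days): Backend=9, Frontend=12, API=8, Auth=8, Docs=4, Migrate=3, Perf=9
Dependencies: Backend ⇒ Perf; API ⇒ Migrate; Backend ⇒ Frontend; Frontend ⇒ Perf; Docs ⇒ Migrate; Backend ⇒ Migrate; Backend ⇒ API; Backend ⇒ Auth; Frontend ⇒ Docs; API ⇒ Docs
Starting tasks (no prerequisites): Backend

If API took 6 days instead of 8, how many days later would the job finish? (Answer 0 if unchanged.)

Critical path before the change: Backend→Frontend→Perf = 9+12+9 = 30 giving 30 days.
The longest path through API is only 24 days, so API has float 6.
No other chain overtakes it, so the finish is 30 days.
Change in finish: 30 − 30 = +0 days.

0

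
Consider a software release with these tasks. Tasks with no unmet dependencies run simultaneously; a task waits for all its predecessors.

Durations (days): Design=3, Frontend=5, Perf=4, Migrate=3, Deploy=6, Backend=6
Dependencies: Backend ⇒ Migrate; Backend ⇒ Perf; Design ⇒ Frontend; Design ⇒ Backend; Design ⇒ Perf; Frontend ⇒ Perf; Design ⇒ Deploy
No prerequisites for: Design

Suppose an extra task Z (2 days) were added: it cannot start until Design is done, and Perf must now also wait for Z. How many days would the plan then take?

Originally the plan takes 13 days.
With Z inserted, Perf now waits for max(Frontend, Design, Backend, Z).
New critical path: Design→Backend→Perf = 3+6+4 = 13 ⇒ 13 days.

13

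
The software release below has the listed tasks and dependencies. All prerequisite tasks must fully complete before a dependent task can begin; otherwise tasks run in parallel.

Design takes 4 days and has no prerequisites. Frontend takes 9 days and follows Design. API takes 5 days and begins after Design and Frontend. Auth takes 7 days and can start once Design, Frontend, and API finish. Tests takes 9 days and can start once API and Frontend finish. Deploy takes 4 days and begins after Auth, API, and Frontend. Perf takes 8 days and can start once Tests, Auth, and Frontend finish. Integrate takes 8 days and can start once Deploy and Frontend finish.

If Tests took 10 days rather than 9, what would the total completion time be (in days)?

The binding path is Design→Frontend→API→Auth→Deploy→Integrate = 4+9+5+7+4+8 = 37; finish at 37 days.
Tests has 2 days of float (longest path through it is 35).
That remains the longest chain; total 37 days.

37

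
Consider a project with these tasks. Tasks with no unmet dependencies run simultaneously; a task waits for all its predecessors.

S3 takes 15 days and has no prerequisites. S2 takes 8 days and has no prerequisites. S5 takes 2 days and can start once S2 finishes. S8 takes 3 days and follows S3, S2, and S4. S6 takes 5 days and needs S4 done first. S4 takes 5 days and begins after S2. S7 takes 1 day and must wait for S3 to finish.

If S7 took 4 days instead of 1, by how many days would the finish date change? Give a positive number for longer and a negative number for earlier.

1

Actual critical path: S2→S4→S6 = 8+5+5 = 18 ⇒ 18 days.
The longest path through S7 is only 16 days, so S7 has float 2.
New critical path: S3→S7 = 15+4 = 19 ⇒ 19 days.
Change in finish: 19 − 18 = +1 days.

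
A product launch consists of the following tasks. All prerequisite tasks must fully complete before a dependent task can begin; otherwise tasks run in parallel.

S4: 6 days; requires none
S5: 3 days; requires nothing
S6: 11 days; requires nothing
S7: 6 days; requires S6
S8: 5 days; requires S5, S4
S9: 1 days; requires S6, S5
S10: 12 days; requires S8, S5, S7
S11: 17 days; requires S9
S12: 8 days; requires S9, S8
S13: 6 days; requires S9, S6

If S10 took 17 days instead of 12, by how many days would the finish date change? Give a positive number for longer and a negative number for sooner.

5

As given, the longest chain is S6→S7→S10 = 11+6+12 = 29, so the finish is 29 days.
S10 is on the critical path; changing it to 17 makes that path 34 days.
The critical path is still S6→S7→S10; finish is now 34 days.
Change in finish: 34 − 29 = +5 days.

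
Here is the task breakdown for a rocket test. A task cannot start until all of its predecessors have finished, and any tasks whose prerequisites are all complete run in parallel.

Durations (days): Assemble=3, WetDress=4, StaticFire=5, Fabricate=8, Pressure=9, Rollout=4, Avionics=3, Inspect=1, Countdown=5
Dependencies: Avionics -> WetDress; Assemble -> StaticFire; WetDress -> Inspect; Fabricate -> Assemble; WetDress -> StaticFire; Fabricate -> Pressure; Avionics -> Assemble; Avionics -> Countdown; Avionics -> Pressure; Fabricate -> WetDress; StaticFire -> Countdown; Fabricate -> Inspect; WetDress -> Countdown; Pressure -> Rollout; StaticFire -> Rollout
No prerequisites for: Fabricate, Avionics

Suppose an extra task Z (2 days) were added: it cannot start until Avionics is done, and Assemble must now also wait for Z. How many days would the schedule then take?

Originally the schedule takes 22 days.
With Z inserted, Assemble now waits for max(Fabricate, Avionics, Z).
New critical path: Fabricate→WetDress→StaticFire→Countdown = 8+4+5+5 = 22 ⇒ 22 days.

22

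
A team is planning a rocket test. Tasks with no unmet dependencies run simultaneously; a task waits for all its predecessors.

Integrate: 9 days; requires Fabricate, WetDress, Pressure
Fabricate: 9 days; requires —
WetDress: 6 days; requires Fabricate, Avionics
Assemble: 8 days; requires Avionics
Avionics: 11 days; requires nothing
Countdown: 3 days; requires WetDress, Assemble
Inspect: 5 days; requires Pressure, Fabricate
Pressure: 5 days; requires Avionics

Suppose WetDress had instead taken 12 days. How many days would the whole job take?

32

Critical path before the change: Avionics→WetDress→Integrate = 11+6+9 = 26 giving 26 days.
WetDress lies on that path, so at 12 days the path becomes 32 days.
The critical path is still Avionics→WetDress→Integrate; finish is now 32 days.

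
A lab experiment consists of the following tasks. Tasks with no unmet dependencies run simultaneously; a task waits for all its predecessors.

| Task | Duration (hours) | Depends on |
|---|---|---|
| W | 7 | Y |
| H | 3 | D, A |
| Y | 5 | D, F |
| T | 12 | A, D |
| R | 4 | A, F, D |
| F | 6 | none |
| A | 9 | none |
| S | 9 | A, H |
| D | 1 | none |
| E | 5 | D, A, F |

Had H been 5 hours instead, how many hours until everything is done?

23

As given, the longest chain is A→H→S = 9+3+9 = 21, so the finish is 21 hours.
Since H is critical, the +2 change carries straight to that chain (now 23 hours).
That remains the longest chain; total 23 hours.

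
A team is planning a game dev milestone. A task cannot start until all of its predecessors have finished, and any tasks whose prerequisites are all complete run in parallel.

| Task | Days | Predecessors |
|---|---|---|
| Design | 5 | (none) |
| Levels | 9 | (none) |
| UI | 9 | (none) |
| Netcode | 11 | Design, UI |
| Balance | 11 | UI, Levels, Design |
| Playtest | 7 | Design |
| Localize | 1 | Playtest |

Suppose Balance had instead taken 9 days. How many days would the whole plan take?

20

As given, the longest chain is Levels→Balance = 9+11 = 20, so the finish is 20 days.
Balance lies on that path, so at 9 days the path becomes 18 days.
New critical path: UI→Netcode = 9+11 = 20 ⇒ 20 days.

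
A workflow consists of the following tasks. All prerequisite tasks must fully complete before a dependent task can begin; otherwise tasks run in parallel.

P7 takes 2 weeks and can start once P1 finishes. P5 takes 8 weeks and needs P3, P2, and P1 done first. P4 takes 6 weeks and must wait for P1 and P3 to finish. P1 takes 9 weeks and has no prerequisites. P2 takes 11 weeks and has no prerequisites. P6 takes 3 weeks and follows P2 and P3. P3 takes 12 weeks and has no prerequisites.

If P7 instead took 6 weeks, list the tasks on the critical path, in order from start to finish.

Actual critical path: P3→P5 = 12+8 = 20 ⇒ 20 weeks.
P7 is off the critical path — its longest chain is 11 weeks, giving 9 of slack.
No other chain overtakes it, so the finish is 20 weeks.

P3, P5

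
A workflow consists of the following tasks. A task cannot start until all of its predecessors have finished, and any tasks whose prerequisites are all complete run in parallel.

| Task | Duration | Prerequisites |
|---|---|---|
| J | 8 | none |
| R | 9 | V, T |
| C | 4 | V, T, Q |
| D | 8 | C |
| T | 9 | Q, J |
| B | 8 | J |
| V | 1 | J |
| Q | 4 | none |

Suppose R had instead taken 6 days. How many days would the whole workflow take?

As given, the longest chain is J→T→C→D = 8+9+4+8 = 29, so the finish is 29 days.
R has 3 days of float (longest path through it is 26).
That remains the longest chain; total 29 days.

29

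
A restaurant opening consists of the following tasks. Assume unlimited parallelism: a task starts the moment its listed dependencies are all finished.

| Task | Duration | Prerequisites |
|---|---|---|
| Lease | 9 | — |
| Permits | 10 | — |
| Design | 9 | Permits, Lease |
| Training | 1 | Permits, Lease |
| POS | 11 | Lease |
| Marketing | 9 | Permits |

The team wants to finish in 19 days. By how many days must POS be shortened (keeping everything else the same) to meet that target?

Current finish: 20 days; target: 19.
POS is on every critical path, so each day cut from POS cuts the finish by one (this holds down to a finish of 19).
Need 20 − 19 = 1 day off POS → POS becomes 10 days, finish becomes 19.

1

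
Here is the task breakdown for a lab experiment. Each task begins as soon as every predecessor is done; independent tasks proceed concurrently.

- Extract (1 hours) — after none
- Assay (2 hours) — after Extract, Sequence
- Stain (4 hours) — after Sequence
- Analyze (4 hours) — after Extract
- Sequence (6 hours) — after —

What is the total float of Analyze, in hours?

The longest chain is Sequence→Stain = 6+4 = 10; overall finish 10 hours.
Analyze finishes as early as 5 and must finish by 10.
Float = 10 − 5 = 5.

5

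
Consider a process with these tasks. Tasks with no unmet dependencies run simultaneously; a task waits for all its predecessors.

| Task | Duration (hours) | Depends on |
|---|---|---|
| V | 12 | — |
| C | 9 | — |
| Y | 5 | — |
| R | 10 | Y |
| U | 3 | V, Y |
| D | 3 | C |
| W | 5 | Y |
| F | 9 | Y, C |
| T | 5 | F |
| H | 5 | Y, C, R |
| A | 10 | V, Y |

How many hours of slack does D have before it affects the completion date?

Critical path: C→F→T = 9+9+5 = 23, so the finish is 23 hours.
The longest chain containing D totals 12 hours.
Float = 23 − 12 = 11.

11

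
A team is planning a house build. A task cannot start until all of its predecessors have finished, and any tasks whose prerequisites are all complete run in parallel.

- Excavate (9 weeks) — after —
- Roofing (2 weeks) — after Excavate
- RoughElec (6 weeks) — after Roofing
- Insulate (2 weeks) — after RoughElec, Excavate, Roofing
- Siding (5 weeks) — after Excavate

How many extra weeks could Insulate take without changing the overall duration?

Excavate→Roofing→RoughElec→Insulate = 9+2+6+2 = 19 sets the makespan at 19 weeks.
Longest path through Insulate: 19 weeks (earliest finish 19, latest finish 19).
Slack of Insulate = 17 − 17 = 0 weeks.

0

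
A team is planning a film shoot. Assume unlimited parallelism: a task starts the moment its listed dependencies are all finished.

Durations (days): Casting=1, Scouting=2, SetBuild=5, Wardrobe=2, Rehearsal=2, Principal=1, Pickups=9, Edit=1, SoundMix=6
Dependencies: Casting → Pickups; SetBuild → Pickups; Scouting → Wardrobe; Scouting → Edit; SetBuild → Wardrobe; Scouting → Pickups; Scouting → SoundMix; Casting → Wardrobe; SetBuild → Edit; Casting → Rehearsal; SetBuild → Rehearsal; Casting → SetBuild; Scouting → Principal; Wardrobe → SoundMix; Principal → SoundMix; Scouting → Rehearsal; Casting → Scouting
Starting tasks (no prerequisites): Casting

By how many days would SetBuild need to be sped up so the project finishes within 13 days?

Current finish: 15 days; target: 13.
SetBuild is on every critical path, so each day cut from SetBuild cuts the finish by one (this holds down to a finish of 12).
Need 15 − 13 = 2 days off SetBuild → SetBuild becomes 3 days, finish becomes 13.

2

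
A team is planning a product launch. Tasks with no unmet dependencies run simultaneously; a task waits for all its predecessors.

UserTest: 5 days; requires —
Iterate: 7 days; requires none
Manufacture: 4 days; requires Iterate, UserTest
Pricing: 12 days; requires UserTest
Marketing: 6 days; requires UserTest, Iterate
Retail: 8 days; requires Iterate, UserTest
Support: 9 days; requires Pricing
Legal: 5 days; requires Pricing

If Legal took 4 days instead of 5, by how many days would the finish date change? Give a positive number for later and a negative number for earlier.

0

Critical path before the change: UserTest→Pricing→Support = 5+12+9 = 26 giving 26 days.
The longest path through Legal is only 22 days, so Legal has float 4.
That remains the longest chain; total 26 days.
Change in finish: 26 − 26 = +0 days.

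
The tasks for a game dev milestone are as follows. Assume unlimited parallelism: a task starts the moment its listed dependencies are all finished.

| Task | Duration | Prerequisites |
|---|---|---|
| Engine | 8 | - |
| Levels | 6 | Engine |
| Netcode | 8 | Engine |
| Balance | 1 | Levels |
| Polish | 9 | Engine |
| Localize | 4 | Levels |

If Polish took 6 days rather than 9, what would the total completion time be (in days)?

Baseline: Engine→Levels→Localize = 8+6+4 = 18 → 18 days.
Polish has 1 day of float (longest path through it is 17).
No other chain overtakes it, so the finish is 18 days.

18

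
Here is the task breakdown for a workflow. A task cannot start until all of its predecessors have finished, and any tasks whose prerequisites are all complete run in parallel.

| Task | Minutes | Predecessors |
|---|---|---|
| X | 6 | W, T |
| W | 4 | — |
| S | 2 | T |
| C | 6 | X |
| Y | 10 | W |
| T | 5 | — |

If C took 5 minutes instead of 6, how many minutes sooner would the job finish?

1

Critical path before the change: T→X→C = 5+6+6 = 17 giving 17 minutes.
Since C is critical, the -1 change carries straight to that chain (now 16 minutes).
No other chain overtakes it, so the finish is 16 minutes.
Change in finish: 16 − 17 = -1 minutes.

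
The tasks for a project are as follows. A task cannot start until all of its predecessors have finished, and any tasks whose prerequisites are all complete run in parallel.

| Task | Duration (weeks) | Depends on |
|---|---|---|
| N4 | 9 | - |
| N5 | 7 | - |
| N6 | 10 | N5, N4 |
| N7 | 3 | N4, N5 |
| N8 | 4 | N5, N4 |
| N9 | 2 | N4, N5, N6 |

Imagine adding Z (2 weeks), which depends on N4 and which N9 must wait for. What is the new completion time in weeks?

Originally the project takes 21 weeks.
With Z inserted, N9 now waits for max(N4, N5, N6, Z).
New critical path: N4→N6→N9 = 9+10+2 = 21 ⇒ 21 weeks.

21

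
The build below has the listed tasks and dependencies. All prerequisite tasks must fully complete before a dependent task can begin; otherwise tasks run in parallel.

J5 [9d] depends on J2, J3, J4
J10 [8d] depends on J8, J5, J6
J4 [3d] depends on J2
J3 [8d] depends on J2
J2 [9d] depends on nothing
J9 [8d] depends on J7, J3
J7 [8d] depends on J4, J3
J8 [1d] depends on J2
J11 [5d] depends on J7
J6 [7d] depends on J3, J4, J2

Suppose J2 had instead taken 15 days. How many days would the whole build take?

As given, the longest chain is J2→J3→J5→J10 = 9+8+9+8 = 34, so the finish is 34 days.
J2 lies on that path, so at 15 days the path becomes 40 days.
That remains the longest chain; total 40 days.

40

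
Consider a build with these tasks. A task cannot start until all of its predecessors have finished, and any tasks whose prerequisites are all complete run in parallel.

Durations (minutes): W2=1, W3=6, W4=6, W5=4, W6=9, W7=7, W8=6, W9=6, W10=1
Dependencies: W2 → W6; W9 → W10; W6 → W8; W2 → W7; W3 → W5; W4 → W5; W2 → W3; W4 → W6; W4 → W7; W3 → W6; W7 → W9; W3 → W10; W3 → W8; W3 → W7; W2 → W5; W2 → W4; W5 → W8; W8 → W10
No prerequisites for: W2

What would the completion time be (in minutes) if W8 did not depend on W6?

Original critical path: W2→W3→W6→W8→W10 = 1+6+9+6+1 = 23 ⇒ 23 minutes.
Without W6→W8, W8's earliest start moves from 16 to 11.
After: W2→W3→W7→W9→W10 = 1+6+7+6+1 = 21 → 21 minutes.

21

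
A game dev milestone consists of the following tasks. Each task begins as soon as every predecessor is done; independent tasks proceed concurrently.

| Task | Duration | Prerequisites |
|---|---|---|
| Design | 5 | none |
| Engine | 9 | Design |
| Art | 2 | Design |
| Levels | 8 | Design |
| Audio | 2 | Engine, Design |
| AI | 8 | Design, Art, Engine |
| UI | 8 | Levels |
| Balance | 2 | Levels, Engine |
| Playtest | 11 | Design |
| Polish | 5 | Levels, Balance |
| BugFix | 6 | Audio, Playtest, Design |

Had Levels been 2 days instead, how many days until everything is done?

22

Critical path before the change: Design→Engine→Audio→BugFix = 5+9+2+6 = 22 giving 22 days.
Levels is off the critical path — its longest chain is 21 days, giving 1 of slack.
That remains the longest chain; total 22 days.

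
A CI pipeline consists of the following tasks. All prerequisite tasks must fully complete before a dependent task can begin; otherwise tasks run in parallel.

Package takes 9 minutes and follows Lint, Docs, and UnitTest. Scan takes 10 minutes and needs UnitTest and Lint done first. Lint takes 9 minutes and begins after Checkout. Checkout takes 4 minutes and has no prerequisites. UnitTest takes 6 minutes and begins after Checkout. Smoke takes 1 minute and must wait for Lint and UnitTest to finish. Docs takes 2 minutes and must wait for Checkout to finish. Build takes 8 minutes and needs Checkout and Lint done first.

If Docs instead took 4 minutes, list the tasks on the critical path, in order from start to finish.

Checkout, Lint, Scan

Baseline: Checkout→Lint→Scan = 4+9+10 = 23 → 23 minutes.
Docs is off the critical path — its longest chain is 15 minutes, giving 8 of slack.
The critical path is still Checkout→Lint→Scan; finish is now 23 minutes.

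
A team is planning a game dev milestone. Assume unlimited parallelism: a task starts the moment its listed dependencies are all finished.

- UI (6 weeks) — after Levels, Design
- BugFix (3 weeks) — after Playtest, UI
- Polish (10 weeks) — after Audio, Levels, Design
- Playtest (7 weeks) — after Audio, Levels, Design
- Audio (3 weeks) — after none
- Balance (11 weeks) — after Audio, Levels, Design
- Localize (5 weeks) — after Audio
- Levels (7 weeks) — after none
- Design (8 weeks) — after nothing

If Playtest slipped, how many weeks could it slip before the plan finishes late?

Design→Balance = 8+11 = 19 sets the makespan at 19 weeks.
Longest path through Playtest: 18 weeks (earliest finish 15, latest finish 16).
So Playtest can slip 16 − 15 = 1 week.

1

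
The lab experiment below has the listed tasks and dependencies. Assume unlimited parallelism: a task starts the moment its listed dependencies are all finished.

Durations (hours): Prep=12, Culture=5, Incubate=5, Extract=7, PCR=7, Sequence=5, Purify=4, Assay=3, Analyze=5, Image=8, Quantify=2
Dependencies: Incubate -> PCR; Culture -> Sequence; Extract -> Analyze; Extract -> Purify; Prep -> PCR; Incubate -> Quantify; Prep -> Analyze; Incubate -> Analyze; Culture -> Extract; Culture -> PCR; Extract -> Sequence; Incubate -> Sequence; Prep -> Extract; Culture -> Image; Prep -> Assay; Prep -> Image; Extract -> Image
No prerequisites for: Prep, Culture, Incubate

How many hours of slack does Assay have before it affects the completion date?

Critical path: Prep→Extract→Image = 12+7+8 = 27, so the finish is 27 hours.
Assay finishes as early as 15 and must finish by 27.
Float = 27 − 15 = 12.

12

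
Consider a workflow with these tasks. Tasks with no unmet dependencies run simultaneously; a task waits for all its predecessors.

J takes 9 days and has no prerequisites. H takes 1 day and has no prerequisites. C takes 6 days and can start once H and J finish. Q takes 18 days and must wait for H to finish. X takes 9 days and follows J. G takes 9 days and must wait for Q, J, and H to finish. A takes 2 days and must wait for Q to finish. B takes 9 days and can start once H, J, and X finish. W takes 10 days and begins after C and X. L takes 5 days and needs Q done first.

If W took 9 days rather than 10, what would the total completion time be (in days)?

28

Critical path before the change: J→X→W = 9+9+10 = 28 giving 28 days.
W is on the critical path; changing it to 9 makes that path 27 days.
New critical path: H→Q→G = 1+18+9 = 28 ⇒ 28 days.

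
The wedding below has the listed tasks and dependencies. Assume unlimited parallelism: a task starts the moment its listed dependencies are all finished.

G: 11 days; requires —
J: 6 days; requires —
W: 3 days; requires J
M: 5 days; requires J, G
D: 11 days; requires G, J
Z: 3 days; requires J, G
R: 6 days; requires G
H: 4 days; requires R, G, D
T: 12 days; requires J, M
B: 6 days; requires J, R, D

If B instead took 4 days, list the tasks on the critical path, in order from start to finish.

G, M, T

Critical path before the change: G→D→B = 11+11+6 = 28 giving 28 days.
B is on the critical path; changing it to 4 makes that path 26 days.
Now G→M→T = 11+5+12 = 28 is longest, so the finish becomes 28 days.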